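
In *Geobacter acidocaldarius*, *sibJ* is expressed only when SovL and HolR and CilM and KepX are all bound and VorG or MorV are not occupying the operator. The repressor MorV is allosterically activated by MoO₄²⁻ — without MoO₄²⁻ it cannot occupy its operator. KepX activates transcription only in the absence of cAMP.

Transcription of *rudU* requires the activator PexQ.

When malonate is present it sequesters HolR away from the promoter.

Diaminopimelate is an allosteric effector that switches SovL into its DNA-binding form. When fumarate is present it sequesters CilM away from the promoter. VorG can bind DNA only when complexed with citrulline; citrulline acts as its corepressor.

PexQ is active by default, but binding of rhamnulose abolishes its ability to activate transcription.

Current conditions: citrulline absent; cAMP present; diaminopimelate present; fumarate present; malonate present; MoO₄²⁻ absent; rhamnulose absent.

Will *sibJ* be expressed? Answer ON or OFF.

Diaminopimelate is present, so SovL is active.
Malonate is present, so HolR is inactive.
Citrulline is absent, so VorG is inactive.
Fumarate is present, so CilM is inactive.
MoO₄²⁻ is absent, so MorV is inactive.
cAMP is present, so KepX is inactive.
Required activator HolR is absent, so *sibJ* is not transcribed.

OFF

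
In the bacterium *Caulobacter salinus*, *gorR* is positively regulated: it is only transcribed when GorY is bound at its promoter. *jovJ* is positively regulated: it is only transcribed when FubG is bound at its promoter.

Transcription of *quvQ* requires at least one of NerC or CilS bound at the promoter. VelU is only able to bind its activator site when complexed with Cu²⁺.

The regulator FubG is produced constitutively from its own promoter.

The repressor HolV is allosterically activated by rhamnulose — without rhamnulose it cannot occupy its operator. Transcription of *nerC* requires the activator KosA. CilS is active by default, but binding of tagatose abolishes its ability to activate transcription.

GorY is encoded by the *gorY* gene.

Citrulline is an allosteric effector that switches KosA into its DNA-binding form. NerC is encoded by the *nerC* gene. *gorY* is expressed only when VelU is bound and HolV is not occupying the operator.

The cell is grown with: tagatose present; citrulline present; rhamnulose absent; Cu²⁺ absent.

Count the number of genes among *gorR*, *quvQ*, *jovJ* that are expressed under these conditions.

Cu²⁺ is absent, so VelU is inactive.
Rhamnulose is absent, so HolV is inactive.
Required activator VelU is absent, so *gorY* is not transcribed.
So GorY is not produced.
Required activator GorY is absent, so *gorR* is not transcribed.
→ *gorR* is OFF.
Citrulline is present, so KosA is active.
No repressor is bound and KosA is active, so *nerC* is transcribed.
So NerC is produced and active.
Tagatose is present, so CilS is inactive.
Activator NerC is present, so *quvQ* is transcribed.
→ *quvQ* is ON.
FubG is produced constitutively and is active.
No repressor is bound and FubG is active, so *jovJ* is transcribed.
→ *jovJ* is ON.
2 of the 3 genes are transcribed.

2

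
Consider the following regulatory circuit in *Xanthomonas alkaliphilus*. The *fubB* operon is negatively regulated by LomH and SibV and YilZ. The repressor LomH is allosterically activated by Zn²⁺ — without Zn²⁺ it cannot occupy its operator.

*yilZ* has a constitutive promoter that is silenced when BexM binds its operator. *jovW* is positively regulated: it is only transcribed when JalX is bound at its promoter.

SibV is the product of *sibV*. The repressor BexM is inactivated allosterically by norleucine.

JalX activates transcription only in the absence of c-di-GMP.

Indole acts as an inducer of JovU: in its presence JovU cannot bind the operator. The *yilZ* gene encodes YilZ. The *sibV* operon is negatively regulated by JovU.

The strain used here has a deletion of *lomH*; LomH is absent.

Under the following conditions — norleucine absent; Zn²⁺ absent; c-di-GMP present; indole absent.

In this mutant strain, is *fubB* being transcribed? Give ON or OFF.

ON

LomH is non-functional in this strain, so it has no effect.
Indole is absent, so JovU is active.
With repressor JovU bound, *sibV* is not transcribed.
So SibV is not produced.
Norleucine is absent, so BexM is active.
With repressor BexM bound, *yilZ* is not transcribed.
So YilZ is not produced.
With no repressor bound, *fubB* is transcribed.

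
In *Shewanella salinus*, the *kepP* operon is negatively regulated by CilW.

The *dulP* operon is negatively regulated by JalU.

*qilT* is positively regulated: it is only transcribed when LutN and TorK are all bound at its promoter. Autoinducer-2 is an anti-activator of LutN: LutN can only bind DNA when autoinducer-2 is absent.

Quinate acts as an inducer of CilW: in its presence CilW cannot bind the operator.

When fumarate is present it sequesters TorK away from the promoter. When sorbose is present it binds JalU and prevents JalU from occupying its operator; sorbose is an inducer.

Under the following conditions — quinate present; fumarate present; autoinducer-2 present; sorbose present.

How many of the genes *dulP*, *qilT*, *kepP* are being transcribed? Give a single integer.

Sorbose is present, so JalU is inactive.
With no repressor bound, *dulP* is transcribed.
→ *dulP* is ON.
Autoinducer-2 is present, so LutN is inactive.
Fumarate is present, so TorK is inactive.
Required activator LutN is absent, so *qilT* is not transcribed.
→ *qilT* is OFF.
Quinate is present, so CilW is inactive.
With no repressor bound, *kepP* is transcribed.
→ *kepP* is ON.
2 of the 3 genes are transcribed.

2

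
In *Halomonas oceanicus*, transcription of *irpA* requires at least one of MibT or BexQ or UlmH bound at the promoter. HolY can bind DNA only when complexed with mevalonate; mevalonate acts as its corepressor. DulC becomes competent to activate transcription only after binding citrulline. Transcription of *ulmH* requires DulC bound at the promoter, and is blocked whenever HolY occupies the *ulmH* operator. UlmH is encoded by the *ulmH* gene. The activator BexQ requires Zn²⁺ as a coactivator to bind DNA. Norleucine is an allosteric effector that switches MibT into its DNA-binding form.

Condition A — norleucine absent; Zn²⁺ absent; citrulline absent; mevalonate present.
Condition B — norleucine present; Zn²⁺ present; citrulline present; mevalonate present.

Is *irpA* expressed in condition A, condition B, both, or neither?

B only

Condition A:
Norleucine is absent, so MibT is inactive.
Zn²⁺ is absent, so BexQ is inactive.
Citrulline is absent, so DulC is inactive.
Mevalonate is present, so HolY is active.
With repressor HolY bound, *ulmH* is not transcribed.
So UlmH is not produced.
No activator is available at the *irpA* promoter, so *irpA* is not transcribed.
→ *irpA* is OFF in A.
Condition B:
Norleucine is present, so MibT is active.
Zn²⁺ is present, so BexQ is active.
Citrulline is present, so DulC is active.
Mevalonate is present, so HolY is active.
With repressor HolY bound, *ulmH* is not transcribed.
So UlmH is not produced.
Activator MibT is present, so *irpA* is transcribed.
→ *irpA* is ON in B.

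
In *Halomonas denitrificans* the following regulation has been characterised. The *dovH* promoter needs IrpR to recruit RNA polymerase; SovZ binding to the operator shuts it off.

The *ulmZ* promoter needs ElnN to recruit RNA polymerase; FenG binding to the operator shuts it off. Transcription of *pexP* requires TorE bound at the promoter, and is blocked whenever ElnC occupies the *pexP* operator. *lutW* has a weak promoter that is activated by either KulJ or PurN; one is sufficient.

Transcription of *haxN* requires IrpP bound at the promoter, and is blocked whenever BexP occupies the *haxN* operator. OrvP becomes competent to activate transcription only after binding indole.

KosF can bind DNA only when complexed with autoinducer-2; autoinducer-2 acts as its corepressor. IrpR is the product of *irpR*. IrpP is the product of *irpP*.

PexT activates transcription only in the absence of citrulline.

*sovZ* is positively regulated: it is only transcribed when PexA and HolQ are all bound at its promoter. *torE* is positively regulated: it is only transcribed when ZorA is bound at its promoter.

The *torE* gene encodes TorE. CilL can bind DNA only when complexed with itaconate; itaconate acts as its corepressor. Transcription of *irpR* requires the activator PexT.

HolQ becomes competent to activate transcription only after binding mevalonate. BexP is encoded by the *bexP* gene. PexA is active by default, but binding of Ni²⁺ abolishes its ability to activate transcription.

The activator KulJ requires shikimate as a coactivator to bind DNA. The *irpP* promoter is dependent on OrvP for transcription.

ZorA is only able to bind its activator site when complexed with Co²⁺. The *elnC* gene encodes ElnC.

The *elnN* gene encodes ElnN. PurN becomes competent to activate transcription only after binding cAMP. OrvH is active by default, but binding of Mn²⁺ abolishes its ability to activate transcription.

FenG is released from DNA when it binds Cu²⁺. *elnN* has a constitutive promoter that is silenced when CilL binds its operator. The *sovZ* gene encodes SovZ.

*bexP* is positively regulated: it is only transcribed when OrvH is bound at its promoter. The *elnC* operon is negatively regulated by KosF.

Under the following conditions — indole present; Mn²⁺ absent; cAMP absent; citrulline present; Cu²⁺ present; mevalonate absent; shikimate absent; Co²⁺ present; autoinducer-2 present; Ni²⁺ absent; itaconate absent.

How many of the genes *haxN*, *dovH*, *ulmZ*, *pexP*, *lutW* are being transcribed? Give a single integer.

Indole is present, so OrvP is active.
No repressor is bound and OrvP is active, so *irpP* is transcribed.
So IrpP is produced and active.
Mn²⁺ is absent, so OrvH is active.
No repressor is bound and OrvH is active, so *bexP* is transcribed.
So BexP is produced and active.
With repressor BexP bound, *haxN* is not transcribed.
→ *haxN* is OFF.
Citrulline is present, so PexT is inactive.
Required activator PexT is absent, so *irpR* is not transcribed.
So IrpR is not produced.
Ni²⁺ is absent, so PexA is active.
Mevalonate is absent, so HolQ is inactive.
Required activator HolQ is absent, so *sovZ* is not transcribed.
So SovZ is not produced.
Required activator IrpR is absent, so *dovH* is not transcribed.
→ *dovH* is OFF.
Itaconate is absent, so CilL is inactive.
With no repressor bound, *elnN* is transcribed.
So ElnN is produced and active.
Cu²⁺ is present, so FenG is inactive.
No repressor is bound and ElnN is active, so *ulmZ* is transcribed.
→ *ulmZ* is ON.
Autoinducer-2 is present, so KosF is active.
With repressor KosF bound, *elnC* is not transcribed.
So ElnC is not produced.
Co²⁺ is present, so ZorA is active.
No repressor is bound and ZorA is active, so *torE* is transcribed.
So TorE is produced and active.
No repressor is bound and TorE is active, so *pexP* is transcribed.
→ *pexP* is ON.
Shikimate is absent, so KulJ is inactive.
cAMP is absent, so PurN is inactive.
No activator is available at the *lutW* promoter, so *lutW* is not transcribed.
→ *lutW* is OFF.
2 of the 5 genes are transcribed.

2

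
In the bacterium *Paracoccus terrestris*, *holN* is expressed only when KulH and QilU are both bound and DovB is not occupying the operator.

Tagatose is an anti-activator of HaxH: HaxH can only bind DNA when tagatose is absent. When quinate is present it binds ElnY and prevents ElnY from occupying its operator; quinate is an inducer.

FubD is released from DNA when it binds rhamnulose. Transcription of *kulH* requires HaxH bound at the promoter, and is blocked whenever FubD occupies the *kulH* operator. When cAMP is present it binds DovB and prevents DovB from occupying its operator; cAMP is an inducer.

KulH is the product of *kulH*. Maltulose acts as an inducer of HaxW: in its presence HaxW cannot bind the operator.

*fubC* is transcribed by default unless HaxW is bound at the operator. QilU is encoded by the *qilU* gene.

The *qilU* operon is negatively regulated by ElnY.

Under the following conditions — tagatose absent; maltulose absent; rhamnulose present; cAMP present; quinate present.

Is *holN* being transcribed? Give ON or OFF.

cAMP is present, so DovB is inactive.
Tagatose is absent, so HaxH is active.
Rhamnulose is present, so FubD is inactive.
No repressor is bound and HaxH is active, so *kulH* is transcribed.
So KulH is produced and active.
Quinate is present, so ElnY is inactive.
With no repressor bound, *qilU* is transcribed.
So QilU is produced and active.
No repressor is bound and KulH and QilU are active, so *holN* is transcribed.

ON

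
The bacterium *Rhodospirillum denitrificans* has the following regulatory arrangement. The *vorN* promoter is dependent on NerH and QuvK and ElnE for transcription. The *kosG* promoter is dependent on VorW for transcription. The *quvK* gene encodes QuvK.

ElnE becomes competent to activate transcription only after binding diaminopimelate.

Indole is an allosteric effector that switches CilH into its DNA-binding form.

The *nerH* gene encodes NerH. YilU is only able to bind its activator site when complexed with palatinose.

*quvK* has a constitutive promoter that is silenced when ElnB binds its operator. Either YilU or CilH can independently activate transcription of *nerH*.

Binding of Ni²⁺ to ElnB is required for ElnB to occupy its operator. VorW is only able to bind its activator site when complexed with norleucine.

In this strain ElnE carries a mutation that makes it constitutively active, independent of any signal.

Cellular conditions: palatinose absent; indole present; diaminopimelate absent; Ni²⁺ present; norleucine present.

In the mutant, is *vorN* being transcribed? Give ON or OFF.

Palatinose is absent, so YilU is inactive.
Indole is present, so CilH is active.
Activator CilH is present, so *nerH* is transcribed.
So NerH is produced and active.
Ni²⁺ is present, so ElnB is active.
With repressor ElnB bound, *quvK* is not transcribed.
So QuvK is not produced.
ElnE is constitutively active in this strain.
Required activator QuvK is absent, so *vorN* is not transcribed.

OFF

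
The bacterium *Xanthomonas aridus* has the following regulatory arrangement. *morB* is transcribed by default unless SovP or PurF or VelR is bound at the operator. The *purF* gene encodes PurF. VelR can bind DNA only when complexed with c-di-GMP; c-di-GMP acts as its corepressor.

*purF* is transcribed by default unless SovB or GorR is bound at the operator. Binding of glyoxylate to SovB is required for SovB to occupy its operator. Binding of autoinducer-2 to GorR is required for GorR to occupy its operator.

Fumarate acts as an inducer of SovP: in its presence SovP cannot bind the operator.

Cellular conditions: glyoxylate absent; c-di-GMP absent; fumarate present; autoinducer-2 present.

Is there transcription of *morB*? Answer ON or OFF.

Fumarate is present, so SovP is inactive.
Glyoxylate is absent, so SovB is inactive.
Autoinducer-2 is present, so GorR is active.
With repressor GorR bound, *purF* is not transcribed.
So PurF is not produced.
c-di-GMP is absent, so VelR is inactive.
With no repressor bound, *morB* is transcribed.

ON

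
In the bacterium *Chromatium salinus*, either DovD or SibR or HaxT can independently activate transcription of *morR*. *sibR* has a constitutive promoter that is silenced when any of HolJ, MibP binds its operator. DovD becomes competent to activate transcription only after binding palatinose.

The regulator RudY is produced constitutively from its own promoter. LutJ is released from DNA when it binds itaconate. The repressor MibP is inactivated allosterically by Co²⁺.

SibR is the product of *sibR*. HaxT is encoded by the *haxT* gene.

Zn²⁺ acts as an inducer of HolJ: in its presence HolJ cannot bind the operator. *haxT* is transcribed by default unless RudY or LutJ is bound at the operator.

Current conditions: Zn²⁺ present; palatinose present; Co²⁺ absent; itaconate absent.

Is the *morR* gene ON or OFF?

ON

Palatinose is present, so DovD is active.
Zn²⁺ is present, so HolJ is inactive.
Co²⁺ is absent, so MibP is active.
With repressor MibP bound, *sibR* is not transcribed.
So SibR is not produced.
RudY is produced constitutively and is active.
Itaconate is absent, so LutJ is active.
With repressor RudY bound, *haxT* is not transcribed.
So HaxT is not produced.
Activator DovD is present, so *morR* is transcribed.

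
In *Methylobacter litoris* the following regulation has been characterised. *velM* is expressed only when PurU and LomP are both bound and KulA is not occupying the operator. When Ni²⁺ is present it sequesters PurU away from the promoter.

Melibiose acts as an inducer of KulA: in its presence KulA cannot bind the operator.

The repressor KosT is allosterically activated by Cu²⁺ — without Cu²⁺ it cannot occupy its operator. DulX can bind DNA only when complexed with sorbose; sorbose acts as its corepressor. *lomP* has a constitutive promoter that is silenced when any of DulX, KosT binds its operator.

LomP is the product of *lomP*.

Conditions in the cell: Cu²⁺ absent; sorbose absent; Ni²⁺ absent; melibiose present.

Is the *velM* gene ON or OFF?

Ni²⁺ is absent, so PurU is active.
Melibiose is present, so KulA is inactive.
Sorbose is absent, so DulX is inactive.
Cu²⁺ is absent, so KosT is inactive.
With no repressor bound, *lomP* is transcribed.
So LomP is produced and active.
No repressor is bound and PurU and LomP are active, so *velM* is transcribed.

ON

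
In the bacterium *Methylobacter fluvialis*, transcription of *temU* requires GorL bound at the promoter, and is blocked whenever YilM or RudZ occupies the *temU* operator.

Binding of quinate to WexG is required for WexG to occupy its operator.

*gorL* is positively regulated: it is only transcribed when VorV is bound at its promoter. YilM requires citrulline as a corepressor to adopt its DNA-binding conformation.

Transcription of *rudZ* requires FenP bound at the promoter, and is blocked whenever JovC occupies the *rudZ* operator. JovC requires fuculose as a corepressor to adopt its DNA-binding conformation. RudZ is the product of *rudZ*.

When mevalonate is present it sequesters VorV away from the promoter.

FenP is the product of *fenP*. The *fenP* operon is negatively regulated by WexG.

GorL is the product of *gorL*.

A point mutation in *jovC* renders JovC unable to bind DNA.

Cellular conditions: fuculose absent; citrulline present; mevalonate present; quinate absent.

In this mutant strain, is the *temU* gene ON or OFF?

OFF

Citrulline is present, so YilM is active.
Mevalonate is present, so VorV is inactive.
Required activator VorV is absent, so *gorL* is not transcribed.
So GorL is not produced.
Quinate is absent, so WexG is inactive.
With no repressor bound, *fenP* is transcribed.
So FenP is produced and active.
JovC is non-functional in this strain, so it has no effect.
No repressor is bound and FenP is active, so *rudZ* is transcribed.
So RudZ is produced and active.
With repressor YilM bound, *temU* is not transcribed.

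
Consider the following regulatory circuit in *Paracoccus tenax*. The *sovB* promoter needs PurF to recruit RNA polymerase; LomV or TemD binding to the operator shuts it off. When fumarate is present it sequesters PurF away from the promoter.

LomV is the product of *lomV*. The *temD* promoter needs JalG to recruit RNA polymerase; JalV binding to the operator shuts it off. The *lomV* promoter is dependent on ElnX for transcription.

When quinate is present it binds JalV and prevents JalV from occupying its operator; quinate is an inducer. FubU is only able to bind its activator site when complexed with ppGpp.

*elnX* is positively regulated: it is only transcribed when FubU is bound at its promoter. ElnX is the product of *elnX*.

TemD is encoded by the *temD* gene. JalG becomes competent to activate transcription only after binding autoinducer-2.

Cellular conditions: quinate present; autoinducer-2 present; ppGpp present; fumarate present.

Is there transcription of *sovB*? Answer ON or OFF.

OFF

Fumarate is present, so PurF is inactive.
ppGpp is present, so FubU is active.
No repressor is bound and FubU is active, so *elnX* is transcribed.
So ElnX is produced and active.
No repressor is bound and ElnX is active, so *lomV* is transcribed.
So LomV is produced and active.
Quinate is present, so JalV is inactive.
Autoinducer-2 is present, so JalG is active.
No repressor is bound and JalG is active, so *temD* is transcribed.
So TemD is produced and active.
With repressor LomV bound, *sovB* is not transcribed.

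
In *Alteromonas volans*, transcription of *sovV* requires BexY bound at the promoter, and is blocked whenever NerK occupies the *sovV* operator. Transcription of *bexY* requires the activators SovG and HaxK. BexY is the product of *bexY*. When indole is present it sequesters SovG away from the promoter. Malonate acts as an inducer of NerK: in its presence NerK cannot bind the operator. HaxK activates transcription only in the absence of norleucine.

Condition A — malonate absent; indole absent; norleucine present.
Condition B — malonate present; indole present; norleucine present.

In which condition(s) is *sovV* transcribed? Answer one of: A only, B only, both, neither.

neither

Condition A:
Malonate is absent, so NerK is active.
Indole is absent, so SovG is active.
Norleucine is present, so HaxK is inactive.
Required activator HaxK is absent, so *bexY* is not transcribed.
So BexY is not produced.
With repressor NerK bound, *sovV* is not transcribed.
→ *sovV* is OFF in A.
Condition B:
Malonate is present, so NerK is inactive.
Indole is present, so SovG is inactive.
Norleucine is present, so HaxK is inactive.
Required activator SovG is absent, so *bexY* is not transcribed.
So BexY is not produced.
Required activator BexY is absent, so *sovV* is not transcribed.
→ *sovV* is OFF in B.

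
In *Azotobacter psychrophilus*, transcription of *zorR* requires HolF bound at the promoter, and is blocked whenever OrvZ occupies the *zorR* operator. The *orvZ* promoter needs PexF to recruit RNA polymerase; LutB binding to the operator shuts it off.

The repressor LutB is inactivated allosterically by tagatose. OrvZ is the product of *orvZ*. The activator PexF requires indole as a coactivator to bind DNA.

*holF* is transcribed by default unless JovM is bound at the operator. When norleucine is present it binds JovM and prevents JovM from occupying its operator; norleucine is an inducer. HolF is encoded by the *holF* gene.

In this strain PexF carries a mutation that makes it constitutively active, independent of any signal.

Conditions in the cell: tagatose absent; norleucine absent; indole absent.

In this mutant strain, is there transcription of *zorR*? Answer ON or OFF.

Tagatose is absent, so LutB is active.
PexF is constitutively active in this strain.
With repressor LutB bound, *orvZ* is not transcribed.
So OrvZ is not produced.
Norleucine is absent, so JovM is active.
With repressor JovM bound, *holF* is not transcribed.
So HolF is not produced.
Required activator HolF is absent, so *zorR* is not transcribed.

OFF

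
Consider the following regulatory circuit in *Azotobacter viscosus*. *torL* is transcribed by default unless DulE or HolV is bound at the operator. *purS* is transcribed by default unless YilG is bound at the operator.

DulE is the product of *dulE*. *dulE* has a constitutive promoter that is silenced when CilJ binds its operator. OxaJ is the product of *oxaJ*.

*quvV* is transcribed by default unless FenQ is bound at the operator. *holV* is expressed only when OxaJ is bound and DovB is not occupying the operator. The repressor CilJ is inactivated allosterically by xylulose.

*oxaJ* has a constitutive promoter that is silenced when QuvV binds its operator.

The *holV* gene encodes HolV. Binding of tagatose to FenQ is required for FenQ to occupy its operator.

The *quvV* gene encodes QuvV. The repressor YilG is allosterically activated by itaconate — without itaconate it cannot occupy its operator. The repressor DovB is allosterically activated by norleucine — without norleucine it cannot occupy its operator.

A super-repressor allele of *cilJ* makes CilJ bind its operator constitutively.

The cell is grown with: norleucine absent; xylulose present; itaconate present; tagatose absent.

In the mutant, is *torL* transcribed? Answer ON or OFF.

CilJ is constitutively active in this strain.
With repressor CilJ bound, *dulE* is not transcribed.
So DulE is not produced.
Norleucine is absent, so DovB is inactive.
Tagatose is absent, so FenQ is inactive.
With no repressor bound, *quvV* is transcribed.
So QuvV is produced and active.
With repressor QuvV bound, *oxaJ* is not transcribed.
So OxaJ is not produced.
Required activator OxaJ is absent, so *holV* is not transcribed.
So HolV is not produced.
With no repressor bound, *torL* is transcribed.

ON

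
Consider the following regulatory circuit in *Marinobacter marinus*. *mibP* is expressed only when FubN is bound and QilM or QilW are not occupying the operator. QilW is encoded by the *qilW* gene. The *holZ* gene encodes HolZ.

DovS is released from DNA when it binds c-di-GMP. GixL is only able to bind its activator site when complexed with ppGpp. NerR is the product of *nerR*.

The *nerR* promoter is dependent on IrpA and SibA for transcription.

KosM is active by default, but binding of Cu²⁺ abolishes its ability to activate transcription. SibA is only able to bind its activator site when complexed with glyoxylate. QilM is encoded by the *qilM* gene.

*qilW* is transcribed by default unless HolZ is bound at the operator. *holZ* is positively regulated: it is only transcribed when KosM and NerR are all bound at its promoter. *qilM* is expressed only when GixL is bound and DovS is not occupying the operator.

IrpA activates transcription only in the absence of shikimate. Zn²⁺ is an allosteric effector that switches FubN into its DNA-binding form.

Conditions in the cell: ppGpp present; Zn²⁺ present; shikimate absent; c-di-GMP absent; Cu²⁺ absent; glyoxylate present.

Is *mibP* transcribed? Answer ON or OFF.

ON

ppGpp is present, so GixL is active.
c-di-GMP is absent, so DovS is active.
With repressor DovS bound, *qilM* is not transcribed.
So QilM is not produced.
Cu²⁺ is absent, so KosM is active.
Shikimate is absent, so IrpA is active.
Glyoxylate is present, so SibA is active.
No repressor is bound and IrpA and SibA are active, so *nerR* is transcribed.
So NerR is produced and active.
No repressor is bound and KosM and NerR are active, so *holZ* is transcribed.
So HolZ is produced and active.
With repressor HolZ bound, *qilW* is not transcribed.
So QilW is not produced.
Zn²⁺ is present, so FubN is active.
No repressor is bound and FubN is active, so *mibP* is transcribed.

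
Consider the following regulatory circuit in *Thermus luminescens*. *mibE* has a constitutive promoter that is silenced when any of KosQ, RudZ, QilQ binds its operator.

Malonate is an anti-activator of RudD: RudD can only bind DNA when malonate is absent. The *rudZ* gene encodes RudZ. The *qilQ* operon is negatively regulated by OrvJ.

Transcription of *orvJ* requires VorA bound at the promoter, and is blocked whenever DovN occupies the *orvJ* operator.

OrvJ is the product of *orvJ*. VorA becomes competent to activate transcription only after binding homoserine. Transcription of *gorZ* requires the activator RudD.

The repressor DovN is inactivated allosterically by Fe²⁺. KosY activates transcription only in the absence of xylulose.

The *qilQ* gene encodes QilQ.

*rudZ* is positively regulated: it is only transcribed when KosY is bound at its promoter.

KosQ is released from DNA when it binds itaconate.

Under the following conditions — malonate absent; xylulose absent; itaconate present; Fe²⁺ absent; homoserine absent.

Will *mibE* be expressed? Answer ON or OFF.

Itaconate is present, so KosQ is inactive.
Xylulose is absent, so KosY is active.
No repressor is bound and KosY is active, so *rudZ* is transcribed.
So RudZ is produced and active.
Homoserine is absent, so VorA is inactive.
Fe²⁺ is absent, so DovN is active.
With repressor DovN bound, *orvJ* is not transcribed.
So OrvJ is not produced.
With no repressor bound, *qilQ* is transcribed.
So QilQ is produced and active.
With repressor RudZ bound, *mibE* is not transcribed.

OFF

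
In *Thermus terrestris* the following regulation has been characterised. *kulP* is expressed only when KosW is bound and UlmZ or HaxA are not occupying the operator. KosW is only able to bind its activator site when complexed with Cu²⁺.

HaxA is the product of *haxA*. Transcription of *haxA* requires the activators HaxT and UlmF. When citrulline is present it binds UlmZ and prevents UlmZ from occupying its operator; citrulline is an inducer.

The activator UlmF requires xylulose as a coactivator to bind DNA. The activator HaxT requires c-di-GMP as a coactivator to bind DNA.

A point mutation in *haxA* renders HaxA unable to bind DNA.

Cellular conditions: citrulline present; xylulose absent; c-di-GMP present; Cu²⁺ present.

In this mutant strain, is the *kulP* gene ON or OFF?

ON

Cu²⁺ is present, so KosW is active.
Citrulline is present, so UlmZ is inactive.
HaxA is non-functional in this strain, so it has no effect.
No repressor is bound and KosW is active, so *kulP* is transcribed.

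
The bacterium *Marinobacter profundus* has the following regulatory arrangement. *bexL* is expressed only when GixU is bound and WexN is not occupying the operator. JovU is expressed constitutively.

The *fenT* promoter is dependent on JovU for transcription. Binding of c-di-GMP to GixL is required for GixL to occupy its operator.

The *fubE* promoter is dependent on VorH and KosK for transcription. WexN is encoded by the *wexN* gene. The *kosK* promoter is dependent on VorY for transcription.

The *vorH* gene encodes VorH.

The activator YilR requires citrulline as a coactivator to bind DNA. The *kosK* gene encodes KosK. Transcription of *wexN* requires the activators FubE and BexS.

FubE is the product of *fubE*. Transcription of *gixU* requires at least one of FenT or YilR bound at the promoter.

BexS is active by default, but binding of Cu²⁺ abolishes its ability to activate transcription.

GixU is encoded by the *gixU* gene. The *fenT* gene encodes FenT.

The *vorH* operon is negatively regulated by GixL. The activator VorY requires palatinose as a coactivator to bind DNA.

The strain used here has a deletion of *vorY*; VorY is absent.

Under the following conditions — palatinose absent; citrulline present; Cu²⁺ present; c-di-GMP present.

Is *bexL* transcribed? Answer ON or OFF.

JovU is produced constitutively and is active.
No repressor is bound and JovU is active, so *fenT* is transcribed.
So FenT is produced and active.
Citrulline is present, so YilR is active.
Activator FenT is present, so *gixU* is transcribed.
So GixU is produced and active.
c-di-GMP is present, so GixL is active.
With repressor GixL bound, *vorH* is not transcribed.
So VorH is not produced.
VorY is non-functional in this strain, so it has no effect.
Required activator VorY is absent, so *kosK* is not transcribed.
So KosK is not produced.
Required activator VorH is absent, so *fubE* is not transcribed.
So FubE is not produced.
Cu²⁺ is present, so BexS is inactive.
Required activator FubE is absent, so *wexN* is not transcribed.
So WexN is not produced.
No repressor is bound and GixU is active, so *bexL* is transcribed.

ON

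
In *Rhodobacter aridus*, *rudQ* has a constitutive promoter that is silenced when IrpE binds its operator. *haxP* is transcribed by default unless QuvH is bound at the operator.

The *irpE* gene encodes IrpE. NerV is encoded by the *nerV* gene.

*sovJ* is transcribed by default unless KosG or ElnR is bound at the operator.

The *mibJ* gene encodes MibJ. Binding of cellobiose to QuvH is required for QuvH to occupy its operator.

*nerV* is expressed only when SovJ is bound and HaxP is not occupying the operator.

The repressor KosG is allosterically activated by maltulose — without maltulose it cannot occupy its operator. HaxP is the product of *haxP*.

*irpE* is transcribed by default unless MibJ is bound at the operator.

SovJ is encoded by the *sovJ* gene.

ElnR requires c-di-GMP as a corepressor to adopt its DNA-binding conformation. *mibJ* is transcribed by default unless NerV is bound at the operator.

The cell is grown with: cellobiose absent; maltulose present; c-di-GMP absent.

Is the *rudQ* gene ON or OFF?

ON

Cellobiose is absent, so QuvH is inactive.
With no repressor bound, *haxP* is transcribed.
So HaxP is produced and active.
Maltulose is present, so KosG is active.
c-di-GMP is absent, so ElnR is inactive.
With repressor KosG bound, *sovJ* is not transcribed.
So SovJ is not produced.
With repressor HaxP bound, *nerV* is not transcribed.
So NerV is not produced.
With no repressor bound, *mibJ* is transcribed.
So MibJ is produced and active.
With repressor MibJ bound, *irpE* is not transcribed.
So IrpE is not produced.
With no repressor bound, *rudQ* is transcribed.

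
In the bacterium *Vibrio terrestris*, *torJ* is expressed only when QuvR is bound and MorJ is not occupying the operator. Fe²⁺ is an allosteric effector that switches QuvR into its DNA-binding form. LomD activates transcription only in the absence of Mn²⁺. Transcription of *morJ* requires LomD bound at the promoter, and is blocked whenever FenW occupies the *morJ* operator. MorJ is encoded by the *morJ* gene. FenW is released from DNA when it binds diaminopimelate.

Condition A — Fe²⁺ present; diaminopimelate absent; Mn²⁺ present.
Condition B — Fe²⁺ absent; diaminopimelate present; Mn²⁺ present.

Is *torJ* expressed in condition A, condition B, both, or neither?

A only

Condition A:
Fe²⁺ is present, so QuvR is active.
Diaminopimelate is absent, so FenW is active.
Mn²⁺ is present, so LomD is inactive.
With repressor FenW bound, *morJ* is not transcribed.
So MorJ is not produced.
No repressor is bound and QuvR is active, so *torJ* is transcribed.
→ *torJ* is ON in A.
Condition B:
Fe²⁺ is absent, so QuvR is inactive.
Diaminopimelate is present, so FenW is inactive.
Mn²⁺ is present, so LomD is inactive.
Required activator LomD is absent, so *morJ* is not transcribed.
So MorJ is not produced.
Required activator QuvR is absent, so *torJ* is not transcribed.
→ *torJ* is OFF in B.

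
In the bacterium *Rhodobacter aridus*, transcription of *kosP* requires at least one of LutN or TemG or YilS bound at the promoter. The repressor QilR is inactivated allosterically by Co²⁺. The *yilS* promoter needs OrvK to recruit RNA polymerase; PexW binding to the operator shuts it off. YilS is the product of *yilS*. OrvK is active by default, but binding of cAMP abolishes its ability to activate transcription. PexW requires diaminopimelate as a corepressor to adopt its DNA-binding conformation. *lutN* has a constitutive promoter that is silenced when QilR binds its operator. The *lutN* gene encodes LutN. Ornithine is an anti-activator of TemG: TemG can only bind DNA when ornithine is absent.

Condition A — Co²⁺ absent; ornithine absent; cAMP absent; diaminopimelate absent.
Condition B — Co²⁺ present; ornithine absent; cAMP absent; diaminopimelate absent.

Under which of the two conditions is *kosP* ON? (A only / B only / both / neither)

Condition A:
Co²⁺ is absent, so QilR is active.
With repressor QilR bound, *lutN* is not transcribed.
So LutN is not produced.
Ornithine is absent, so TemG is active.
cAMP is absent, so OrvK is active.
Diaminopimelate is absent, so PexW is inactive.
No repressor is bound and OrvK is active, so *yilS* is transcribed.
So YilS is produced and active.
Activator TemG is present, so *kosP* is transcribed.
→ *kosP* is ON in A.
Condition B:
Co²⁺ is present, so QilR is inactive.
With no repressor bound, *lutN* is transcribed.
So LutN is produced and active.
Ornithine is absent, so TemG is active.
cAMP is absent, so OrvK is active.
Diaminopimelate is absent, so PexW is inactive.
No repressor is bound and OrvK is active, so *yilS* is transcribed.
So YilS is produced and active.
Activator LutN is present, so *kosP* is transcribed.
→ *kosP* is ON in B.

both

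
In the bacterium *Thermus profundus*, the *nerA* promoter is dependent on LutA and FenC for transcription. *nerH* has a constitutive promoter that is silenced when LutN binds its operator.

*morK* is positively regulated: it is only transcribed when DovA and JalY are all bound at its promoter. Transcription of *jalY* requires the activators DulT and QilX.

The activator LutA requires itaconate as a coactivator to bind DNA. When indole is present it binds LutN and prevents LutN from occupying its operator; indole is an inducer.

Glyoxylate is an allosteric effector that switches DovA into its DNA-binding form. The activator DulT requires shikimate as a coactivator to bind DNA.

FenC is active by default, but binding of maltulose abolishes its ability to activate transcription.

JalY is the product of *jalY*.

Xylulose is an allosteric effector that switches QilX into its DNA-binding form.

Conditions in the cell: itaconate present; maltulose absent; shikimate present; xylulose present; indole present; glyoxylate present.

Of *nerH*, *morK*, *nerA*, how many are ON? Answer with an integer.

Indole is present, so LutN is inactive.
With no repressor bound, *nerH* is transcribed.
→ *nerH* is ON.
Glyoxylate is present, so DovA is active.
Shikimate is present, so DulT is active.
Xylulose is present, so QilX is active.
No repressor is bound and DulT and QilX are active, so *jalY* is transcribed.
So JalY is produced and active.
No repressor is bound and DovA and JalY are active, so *morK* is transcribed.
→ *morK* is ON.
Itaconate is present, so LutA is active.
Maltulose is absent, so FenC is active.
No repressor is bound and LutA and FenC are active, so *nerA* is transcribed.
→ *nerA* is ON.
3 of the 3 genes are transcribed.

3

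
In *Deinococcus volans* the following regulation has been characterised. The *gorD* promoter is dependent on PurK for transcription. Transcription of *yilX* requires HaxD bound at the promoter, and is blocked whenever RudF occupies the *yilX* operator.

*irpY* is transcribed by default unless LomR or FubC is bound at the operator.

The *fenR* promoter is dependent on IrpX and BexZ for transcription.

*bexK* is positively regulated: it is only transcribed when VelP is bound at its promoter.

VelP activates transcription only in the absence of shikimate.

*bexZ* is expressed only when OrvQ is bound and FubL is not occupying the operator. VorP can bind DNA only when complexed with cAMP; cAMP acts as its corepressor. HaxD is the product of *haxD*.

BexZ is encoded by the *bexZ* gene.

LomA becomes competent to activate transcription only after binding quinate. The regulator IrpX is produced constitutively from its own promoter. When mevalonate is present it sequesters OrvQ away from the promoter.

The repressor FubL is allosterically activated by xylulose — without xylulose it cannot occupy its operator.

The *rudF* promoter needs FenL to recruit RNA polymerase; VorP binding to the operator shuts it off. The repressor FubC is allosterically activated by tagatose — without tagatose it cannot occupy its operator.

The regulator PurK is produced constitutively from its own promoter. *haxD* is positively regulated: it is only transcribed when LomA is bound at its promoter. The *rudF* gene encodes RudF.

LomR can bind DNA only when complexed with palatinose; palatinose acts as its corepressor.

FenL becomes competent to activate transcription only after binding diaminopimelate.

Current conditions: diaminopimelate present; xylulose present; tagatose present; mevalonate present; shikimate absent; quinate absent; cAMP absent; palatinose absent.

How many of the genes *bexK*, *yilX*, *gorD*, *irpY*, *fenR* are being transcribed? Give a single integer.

Shikimate is absent, so VelP is active.
No repressor is bound and VelP is active, so *bexK* is transcribed.
→ *bexK* is ON.
Diaminopimelate is present, so FenL is active.
cAMP is absent, so VorP is inactive.
No repressor is bound and FenL is active, so *rudF* is transcribed.
So RudF is produced and active.
Quinate is absent, so LomA is inactive.
Required activator LomA is absent, so *haxD* is not transcribed.
So HaxD is not produced.
With repressor RudF bound, *yilX* is not transcribed.
→ *yilX* is OFF.
PurK is produced constitutively and is active.
No repressor is bound and PurK is active, so *gorD* is transcribed.
→ *gorD* is ON.
Palatinose is absent, so LomR is inactive.
Tagatose is present, so FubC is active.
With repressor FubC bound, *irpY* is not transcribed.
→ *irpY* is OFF.
IrpX is produced constitutively and is active.
Xylulose is present, so FubL is active.
Mevalonate is present, so OrvQ is inactive.
With repressor FubL bound, *bexZ* is not transcribed.
So BexZ is not produced.
Required activator BexZ is absent, so *fenR* is not transcribed.
→ *fenR* is OFF.
2 of the 5 genes are transcribed.

2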